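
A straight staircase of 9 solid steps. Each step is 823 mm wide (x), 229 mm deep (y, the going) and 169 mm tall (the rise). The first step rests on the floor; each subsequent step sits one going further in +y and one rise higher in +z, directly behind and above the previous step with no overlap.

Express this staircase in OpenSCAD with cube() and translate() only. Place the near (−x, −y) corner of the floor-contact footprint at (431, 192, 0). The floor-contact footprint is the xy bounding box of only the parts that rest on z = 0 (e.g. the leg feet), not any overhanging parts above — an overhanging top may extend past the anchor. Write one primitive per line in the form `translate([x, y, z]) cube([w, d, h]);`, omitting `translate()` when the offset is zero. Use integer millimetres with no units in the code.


translate([431, 192, 0]) cube([823, 229, 169]);
translate([431, 421, 169]) cube([823, 229, 169]);
translate([431, 650, 338]) cube([823, 229, 169]);
translate([431, 879, 507]) cube([823, 229, 169]);
translate([431, 1108, 676]) cube([823, 229, 169]);
translate([431, 1337, 845]) cube([823, 229, 169]);
translate([431, 1566, 1014]) cube([823, 229, 169]);
translate([431, 1795, 1183]) cube([823, 229, 169]);
translate([431, 2024, 1352]) cube([823, 229, 169]);


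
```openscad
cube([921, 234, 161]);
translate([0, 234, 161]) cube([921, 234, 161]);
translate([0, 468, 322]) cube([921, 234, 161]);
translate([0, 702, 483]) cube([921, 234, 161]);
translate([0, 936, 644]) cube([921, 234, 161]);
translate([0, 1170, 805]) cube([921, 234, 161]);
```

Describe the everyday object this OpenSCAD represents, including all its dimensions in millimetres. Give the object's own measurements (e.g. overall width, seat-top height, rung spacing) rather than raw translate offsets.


A straight staircase of 6 solid steps. Each step is 921 mm wide (x), 234 mm deep (y, the going) and 161 mm tall (the rise). The first step rests on the floor; each subsequent step sits one going further in +y and one rise higher in +z, directly behind and above the previous step with no overlap.


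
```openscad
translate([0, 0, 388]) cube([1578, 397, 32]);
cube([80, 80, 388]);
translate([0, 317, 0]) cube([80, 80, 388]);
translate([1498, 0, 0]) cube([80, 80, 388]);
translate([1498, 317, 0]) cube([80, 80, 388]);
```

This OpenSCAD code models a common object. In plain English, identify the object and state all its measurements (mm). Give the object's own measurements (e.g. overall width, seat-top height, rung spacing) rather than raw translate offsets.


A long wooden bench with a 1578 mm (x) × 397 mm (y) seat, 32 mm thick, its top surface 420 mm above the floor. Four 80 mm square legs at the seat corners, flush with the edges, run from z = 0 to the seat underside.


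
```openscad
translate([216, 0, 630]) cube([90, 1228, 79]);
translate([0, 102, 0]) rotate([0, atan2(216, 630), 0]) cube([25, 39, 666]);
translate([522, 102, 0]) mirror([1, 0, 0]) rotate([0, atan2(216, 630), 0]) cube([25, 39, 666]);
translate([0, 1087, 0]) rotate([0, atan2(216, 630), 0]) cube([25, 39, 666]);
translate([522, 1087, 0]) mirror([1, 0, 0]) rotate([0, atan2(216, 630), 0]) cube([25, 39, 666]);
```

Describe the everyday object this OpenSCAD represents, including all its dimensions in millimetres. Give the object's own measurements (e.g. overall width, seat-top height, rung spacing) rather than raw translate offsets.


A sawhorse. A 90×1228×79 mm beam (x, y, z) sits on two A-frame leg pairs. Each pair is two raked legs of 25×39 mm section (39 mm along y) splaying symmetrically in x. Each leg rises 630 mm vertically over 216 mm of horizontal reach and is 666 mm long along its own axis. Every leg's outer bottom edge rests on the floor and its outer top edge meets a bottom edge of the beam — the left legs (tilting toward +x) meet the beam's −x bottom edge, the right legs (their mirror images, tilting toward −x) meet its +x bottom edge — so the leg tops tuck under the beam, the beam's underside is 630 mm above the floor, and the feet are 522 mm apart outside-to-outside with the beam centred between them. The two leg pairs are set in 102 mm from either end of the beam.


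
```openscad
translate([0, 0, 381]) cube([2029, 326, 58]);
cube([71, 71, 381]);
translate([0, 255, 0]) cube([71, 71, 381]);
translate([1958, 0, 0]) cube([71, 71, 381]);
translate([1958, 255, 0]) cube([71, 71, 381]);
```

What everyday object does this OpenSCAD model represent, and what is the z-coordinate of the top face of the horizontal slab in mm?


A bench. The seat-top height is 439 mm.

A long slab on four corner posts — a bench. The slab sits at z = 381 with thickness 58, so the top is 381 + 58 = 439 mm.


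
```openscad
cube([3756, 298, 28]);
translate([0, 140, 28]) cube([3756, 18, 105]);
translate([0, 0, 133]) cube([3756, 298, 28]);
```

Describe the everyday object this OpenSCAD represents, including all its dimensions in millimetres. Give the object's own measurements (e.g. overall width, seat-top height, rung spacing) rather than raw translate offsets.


An I-beam lying along x, 3756 mm long. Overall section height 161 mm. Two flanges 298 mm wide (y) and 28 mm thick, one on the floor and one at the top; a web 18 mm thick runs between them, centred on the flange width.


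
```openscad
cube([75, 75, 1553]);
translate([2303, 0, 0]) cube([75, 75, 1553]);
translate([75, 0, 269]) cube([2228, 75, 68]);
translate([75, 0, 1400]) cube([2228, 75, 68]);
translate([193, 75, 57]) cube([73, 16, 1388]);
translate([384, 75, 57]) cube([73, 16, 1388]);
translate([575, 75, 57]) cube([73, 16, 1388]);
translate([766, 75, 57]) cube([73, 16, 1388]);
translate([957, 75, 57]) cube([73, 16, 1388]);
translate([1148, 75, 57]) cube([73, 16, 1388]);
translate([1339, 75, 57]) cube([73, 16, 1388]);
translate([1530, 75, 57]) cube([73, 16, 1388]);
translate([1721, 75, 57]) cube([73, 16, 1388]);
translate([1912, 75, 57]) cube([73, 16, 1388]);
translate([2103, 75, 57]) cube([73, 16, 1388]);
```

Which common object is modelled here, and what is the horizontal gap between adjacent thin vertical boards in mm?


A fence section. The picket gap is 118 mm.

Two posts, two rails, 11 pickets — a fence section. Span 2228 mm holds 11 pickets of 73 mm with 12 equal gaps: ⌊(2228 − 11·73) / 12⌋ = 118 mm.


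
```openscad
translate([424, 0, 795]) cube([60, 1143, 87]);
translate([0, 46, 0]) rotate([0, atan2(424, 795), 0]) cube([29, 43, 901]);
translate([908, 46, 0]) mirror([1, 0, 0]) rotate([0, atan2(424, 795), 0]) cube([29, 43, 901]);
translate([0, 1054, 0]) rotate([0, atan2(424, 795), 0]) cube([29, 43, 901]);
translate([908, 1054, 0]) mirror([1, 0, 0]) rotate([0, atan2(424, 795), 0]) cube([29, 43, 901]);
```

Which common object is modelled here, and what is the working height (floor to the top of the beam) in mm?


A sawhorse. The overall height is 882 mm.

A beam across two mirrored pairs of raked legs — a sawhorse. The beam's underside is at z = 795 (matching the legs' vertical rise in atan2(424, 795)) and the beam is 87 mm tall, so its top is at 795 + 87 = 882 mm. The raked legs top out at the beam's underside, so that is the highest point.


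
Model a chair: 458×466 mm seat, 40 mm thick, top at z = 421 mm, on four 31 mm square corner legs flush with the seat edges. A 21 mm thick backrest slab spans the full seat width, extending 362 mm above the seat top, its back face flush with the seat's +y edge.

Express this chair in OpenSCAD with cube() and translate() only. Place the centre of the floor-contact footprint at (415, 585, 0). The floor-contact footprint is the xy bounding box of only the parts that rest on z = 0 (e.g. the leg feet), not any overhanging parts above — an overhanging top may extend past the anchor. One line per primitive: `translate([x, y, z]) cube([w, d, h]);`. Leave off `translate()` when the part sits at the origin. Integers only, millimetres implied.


// leg_h = 421 - 40 = 381
translate([186, 352, 381]) cube([458, 466, 40]);
translate([186, 352, 0]) cube([31, 31, 381]);
translate([613, 352, 0]) cube([31, 31, 381]);
translate([186, 787, 0]) cube([31, 31, 381]);
translate([613, 787, 0]) cube([31, 31, 381]);
translate([186, 797, 421]) cube([458, 21, 362]);


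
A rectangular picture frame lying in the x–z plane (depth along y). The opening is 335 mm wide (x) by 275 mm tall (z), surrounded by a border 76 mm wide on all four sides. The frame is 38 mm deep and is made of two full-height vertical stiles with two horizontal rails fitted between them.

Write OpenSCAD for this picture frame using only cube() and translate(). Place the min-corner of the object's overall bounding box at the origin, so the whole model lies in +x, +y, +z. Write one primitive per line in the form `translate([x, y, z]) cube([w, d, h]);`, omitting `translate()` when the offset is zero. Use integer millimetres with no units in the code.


cube([76, 38, 427]);
translate([411, 0, 0]) cube([76, 38, 427]);
translate([76, 0, 0]) cube([335, 38, 76]);
translate([76, 0, 351]) cube([335, 38, 76]);


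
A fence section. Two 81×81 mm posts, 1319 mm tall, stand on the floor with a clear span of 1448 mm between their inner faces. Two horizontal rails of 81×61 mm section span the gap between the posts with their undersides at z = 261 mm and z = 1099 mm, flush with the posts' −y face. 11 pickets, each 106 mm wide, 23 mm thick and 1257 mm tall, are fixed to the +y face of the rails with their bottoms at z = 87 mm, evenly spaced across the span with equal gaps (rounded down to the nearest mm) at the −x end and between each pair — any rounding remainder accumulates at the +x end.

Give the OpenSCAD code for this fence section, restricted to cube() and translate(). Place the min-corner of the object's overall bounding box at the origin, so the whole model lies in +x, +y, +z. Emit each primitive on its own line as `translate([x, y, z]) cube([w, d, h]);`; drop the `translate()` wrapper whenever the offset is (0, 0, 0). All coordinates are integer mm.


cube([81, 81, 1319]);
translate([1529, 0, 0]) cube([81, 81, 1319]);
translate([81, 0, 261]) cube([1448, 81, 61]);
translate([81, 0, 1099]) cube([1448, 81, 61]);
translate([104, 81, 87]) cube([106, 23, 1257]);
translate([233, 81, 87]) cube([106, 23, 1257]);
translate([362, 81, 87]) cube([106, 23, 1257]);
translate([491, 81, 87]) cube([106, 23, 1257]);
translate([620, 81, 87]) cube([106, 23, 1257]);
translate([749, 81, 87]) cube([106, 23, 1257]);
translate([878, 81, 87]) cube([106, 23, 1257]);
translate([1007, 81, 87]) cube([106, 23, 1257]);
translate([1136, 81, 87]) cube([106, 23, 1257]);
translate([1265, 81, 87]) cube([106, 23, 1257]);
translate([1394, 81, 87]) cube([106, 23, 1257]);


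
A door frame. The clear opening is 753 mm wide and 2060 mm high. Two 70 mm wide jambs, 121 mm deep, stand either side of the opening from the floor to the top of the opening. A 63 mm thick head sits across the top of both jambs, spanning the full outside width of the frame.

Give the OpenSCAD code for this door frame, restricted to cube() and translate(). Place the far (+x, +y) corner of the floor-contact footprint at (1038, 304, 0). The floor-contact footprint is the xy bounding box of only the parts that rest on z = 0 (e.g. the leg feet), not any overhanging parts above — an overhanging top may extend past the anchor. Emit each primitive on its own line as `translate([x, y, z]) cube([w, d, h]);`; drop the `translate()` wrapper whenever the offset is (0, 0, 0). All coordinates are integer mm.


translate([145, 183, 0]) cube([70, 121, 2060]);
translate([968, 183, 0]) cube([70, 121, 2060]);
translate([145, 183, 2060]) cube([893, 121, 63]);


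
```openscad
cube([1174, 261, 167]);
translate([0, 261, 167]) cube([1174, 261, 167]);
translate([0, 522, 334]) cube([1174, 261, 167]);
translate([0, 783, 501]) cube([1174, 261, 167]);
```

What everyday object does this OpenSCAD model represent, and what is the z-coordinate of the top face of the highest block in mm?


A staircase. The total rise is 668 mm.

4 identical blocks, each offset up and back from the previous — a staircase. Each step is 167 mm tall and there are 4 of them, so the total rise is 4 × 167 = 668 mm.


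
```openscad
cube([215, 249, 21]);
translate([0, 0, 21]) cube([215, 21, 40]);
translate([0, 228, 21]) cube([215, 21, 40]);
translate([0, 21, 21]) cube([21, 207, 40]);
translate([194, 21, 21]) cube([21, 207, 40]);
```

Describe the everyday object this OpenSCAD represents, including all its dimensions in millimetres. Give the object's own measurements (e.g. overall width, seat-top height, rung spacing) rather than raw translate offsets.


An open-topped rectangular box: outside dimensions 215×249×61 mm, with a uniform wall and base thickness of 21 mm. The base is a full 215×249 slab on the floor; four walls sit on top of the base. The front and back walls (the −y and +y sides) span the full width; the two side walls fit between them.


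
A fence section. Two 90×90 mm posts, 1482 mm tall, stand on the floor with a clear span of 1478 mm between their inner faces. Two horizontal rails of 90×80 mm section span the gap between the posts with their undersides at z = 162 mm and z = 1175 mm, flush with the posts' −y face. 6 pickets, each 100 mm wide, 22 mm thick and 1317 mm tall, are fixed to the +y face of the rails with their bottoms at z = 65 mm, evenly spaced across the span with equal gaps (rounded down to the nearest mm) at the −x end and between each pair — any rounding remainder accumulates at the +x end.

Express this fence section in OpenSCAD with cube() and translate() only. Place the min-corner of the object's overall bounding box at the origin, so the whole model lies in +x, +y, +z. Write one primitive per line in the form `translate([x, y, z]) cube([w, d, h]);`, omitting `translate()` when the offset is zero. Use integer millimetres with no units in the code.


cube([90, 90, 1482]);
translate([1568, 0, 0]) cube([90, 90, 1482]);
translate([90, 0, 162]) cube([1478, 90, 80]);
translate([90, 0, 1175]) cube([1478, 90, 80]);
translate([215, 90, 65]) cube([100, 22, 1317]);
translate([440, 90, 65]) cube([100, 22, 1317]);
translate([665, 90, 65]) cube([100, 22, 1317]);
translate([890, 90, 65]) cube([100, 22, 1317]);
translate([1115, 90, 65]) cube([100, 22, 1317]);
translate([1340, 90, 65]) cube([100, 22, 1317]);


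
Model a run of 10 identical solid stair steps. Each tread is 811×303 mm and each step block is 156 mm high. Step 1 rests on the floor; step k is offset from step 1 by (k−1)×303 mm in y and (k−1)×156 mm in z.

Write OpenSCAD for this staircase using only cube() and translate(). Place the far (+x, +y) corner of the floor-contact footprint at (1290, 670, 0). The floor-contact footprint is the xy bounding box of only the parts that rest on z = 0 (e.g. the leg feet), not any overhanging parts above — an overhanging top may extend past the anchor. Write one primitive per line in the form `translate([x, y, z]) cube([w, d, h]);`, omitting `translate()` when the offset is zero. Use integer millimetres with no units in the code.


translate([479, 367, 0]) cube([811, 303, 156]);
translate([479, 670, 156]) cube([811, 303, 156]);
translate([479, 973, 312]) cube([811, 303, 156]);
translate([479, 1276, 468]) cube([811, 303, 156]);
translate([479, 1579, 624]) cube([811, 303, 156]);
translate([479, 1882, 780]) cube([811, 303, 156]);
translate([479, 2185, 936]) cube([811, 303, 156]);
translate([479, 2488, 1092]) cube([811, 303, 156]);
translate([479, 2791, 1248]) cube([811, 303, 156]);
translate([479, 3094, 1404]) cube([811, 303, 156]);


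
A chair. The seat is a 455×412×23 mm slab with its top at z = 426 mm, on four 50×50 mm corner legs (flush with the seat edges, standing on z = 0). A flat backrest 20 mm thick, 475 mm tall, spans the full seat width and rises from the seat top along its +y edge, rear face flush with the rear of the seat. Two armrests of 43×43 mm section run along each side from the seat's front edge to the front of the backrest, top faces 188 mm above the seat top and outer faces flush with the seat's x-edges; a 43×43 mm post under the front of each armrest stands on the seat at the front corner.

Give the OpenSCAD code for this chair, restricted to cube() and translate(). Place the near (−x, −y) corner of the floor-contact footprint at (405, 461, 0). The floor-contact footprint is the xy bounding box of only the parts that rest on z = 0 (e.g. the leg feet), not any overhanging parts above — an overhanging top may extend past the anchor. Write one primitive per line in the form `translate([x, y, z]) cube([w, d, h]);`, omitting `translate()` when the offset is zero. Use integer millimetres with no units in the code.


// leg_h = 426 - 23 = 403
// arm post h = 188 - 43 = 145
translate([405, 461, 403]) cube([455, 412, 23]);
translate([405, 461, 0]) cube([50, 50, 403]);
translate([810, 461, 0]) cube([50, 50, 403]);
translate([405, 823, 0]) cube([50, 50, 403]);
translate([810, 823, 0]) cube([50, 50, 403]);
translate([405, 853, 426]) cube([455, 20, 475]);
translate([405, 461, 571]) cube([43, 392, 43]);
translate([817, 461, 571]) cube([43, 392, 43]);
translate([405, 461, 426]) cube([43, 43, 145]);
translate([817, 461, 426]) cube([43, 43, 145]);


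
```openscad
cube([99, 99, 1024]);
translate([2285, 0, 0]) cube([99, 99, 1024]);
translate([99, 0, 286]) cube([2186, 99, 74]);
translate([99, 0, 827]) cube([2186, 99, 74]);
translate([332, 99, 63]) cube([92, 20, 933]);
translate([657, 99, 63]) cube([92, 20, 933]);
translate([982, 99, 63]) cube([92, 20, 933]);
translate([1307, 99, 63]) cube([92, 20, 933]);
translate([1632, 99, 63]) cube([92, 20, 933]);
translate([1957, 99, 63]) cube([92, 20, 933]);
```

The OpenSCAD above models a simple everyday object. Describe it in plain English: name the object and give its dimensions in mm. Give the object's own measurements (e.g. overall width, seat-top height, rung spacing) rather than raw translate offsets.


A fence section. Two 99×99 mm posts, 1024 mm tall, stand on the floor with a clear span of 2186 mm between their inner faces. Two horizontal rails of 99×74 mm section span the gap between the posts with their undersides at z = 286 mm and z = 827 mm, flush with the posts' −y face. 6 pickets, each 92 mm wide, 20 mm thick and 933 mm tall, are fixed to the +y face of the rails with their bottoms at z = 63 mm, spaced across the span with a 233 mm gap after the −x post and between neighbouring pickets, with 236 mm left before the +x post.


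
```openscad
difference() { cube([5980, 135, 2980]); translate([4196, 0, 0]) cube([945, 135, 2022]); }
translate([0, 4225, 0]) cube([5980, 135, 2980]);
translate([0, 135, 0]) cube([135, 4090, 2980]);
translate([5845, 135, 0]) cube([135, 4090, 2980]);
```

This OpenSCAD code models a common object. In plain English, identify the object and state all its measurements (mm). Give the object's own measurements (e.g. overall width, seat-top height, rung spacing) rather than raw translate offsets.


A single room: four walls, each 2980 mm tall and 135 mm thick, enclosing an outside footprint 5980×4360 mm (x × y), no floor or roof. The front and back walls (−y and +y sides) run the full x-width; the side walls fit between their inner faces. A door opening 945 mm wide and 2022 mm tall is cut through the front wall from the floor up, its −x edge 4196 mm from the wall's −x end.


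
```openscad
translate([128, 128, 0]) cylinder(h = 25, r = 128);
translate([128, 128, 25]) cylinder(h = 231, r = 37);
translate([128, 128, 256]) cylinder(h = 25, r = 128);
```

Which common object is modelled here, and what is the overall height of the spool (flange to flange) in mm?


A spool. The overall height is 281 mm.

Three coaxial cylinders, large–small–large — a spool. Two 25 mm flanges and a 231 mm core give 25 + 231 + 25 = 281 mm.


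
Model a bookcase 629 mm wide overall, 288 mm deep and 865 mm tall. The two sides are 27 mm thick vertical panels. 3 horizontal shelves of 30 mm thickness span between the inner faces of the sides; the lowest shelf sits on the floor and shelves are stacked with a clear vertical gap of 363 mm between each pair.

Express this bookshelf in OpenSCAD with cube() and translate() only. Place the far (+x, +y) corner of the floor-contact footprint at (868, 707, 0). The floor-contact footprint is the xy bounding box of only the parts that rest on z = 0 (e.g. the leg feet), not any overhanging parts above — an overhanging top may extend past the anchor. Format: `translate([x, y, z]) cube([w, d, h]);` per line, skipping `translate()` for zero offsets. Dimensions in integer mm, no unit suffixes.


translate([239, 419, 0]) cube([27, 288, 865]);
translate([841, 419, 0]) cube([27, 288, 865]);
translate([266, 419, 0]) cube([575, 288, 30]);
translate([266, 419, 393]) cube([575, 288, 30]);
translate([266, 419, 786]) cube([575, 288, 30]);


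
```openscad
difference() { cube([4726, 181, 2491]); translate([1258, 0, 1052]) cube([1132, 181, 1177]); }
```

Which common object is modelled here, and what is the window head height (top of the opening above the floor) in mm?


A wall with a window opening. The window head height is 2229 mm.

A wall with a rectangular opening subtracted — a window. Sill at z = 1052, opening 1177 mm tall, so the head is at 1052 + 1177 = 2229 mm.


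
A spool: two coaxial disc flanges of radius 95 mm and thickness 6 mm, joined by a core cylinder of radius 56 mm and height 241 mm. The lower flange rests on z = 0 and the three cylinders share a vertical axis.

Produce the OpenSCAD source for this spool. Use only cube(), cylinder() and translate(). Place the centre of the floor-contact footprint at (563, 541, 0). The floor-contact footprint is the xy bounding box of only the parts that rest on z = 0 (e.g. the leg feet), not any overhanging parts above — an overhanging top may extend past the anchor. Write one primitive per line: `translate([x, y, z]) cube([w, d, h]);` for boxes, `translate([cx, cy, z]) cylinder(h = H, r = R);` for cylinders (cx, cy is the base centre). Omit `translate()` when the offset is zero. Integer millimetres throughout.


translate([563, 541, 0]) cylinder(h = 6, r = 95);
translate([563, 541, 6]) cylinder(h = 241, r = 56);
translate([563, 541, 247]) cylinder(h = 6, r = 95);


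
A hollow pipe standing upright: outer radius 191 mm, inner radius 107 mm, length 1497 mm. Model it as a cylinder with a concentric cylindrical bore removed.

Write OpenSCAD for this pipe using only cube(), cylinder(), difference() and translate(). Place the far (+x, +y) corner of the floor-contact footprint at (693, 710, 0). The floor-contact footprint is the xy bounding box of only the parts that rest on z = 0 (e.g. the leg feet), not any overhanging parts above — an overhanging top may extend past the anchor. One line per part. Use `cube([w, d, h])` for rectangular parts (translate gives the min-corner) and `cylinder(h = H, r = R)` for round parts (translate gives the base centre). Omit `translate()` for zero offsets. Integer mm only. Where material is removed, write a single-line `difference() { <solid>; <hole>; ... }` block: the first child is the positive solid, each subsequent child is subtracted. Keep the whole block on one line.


difference() { translate([502, 519, 0]) cylinder(h = 1497, r = 191); translate([502, 519, 0]) cylinder(h = 1497, r = 107); }


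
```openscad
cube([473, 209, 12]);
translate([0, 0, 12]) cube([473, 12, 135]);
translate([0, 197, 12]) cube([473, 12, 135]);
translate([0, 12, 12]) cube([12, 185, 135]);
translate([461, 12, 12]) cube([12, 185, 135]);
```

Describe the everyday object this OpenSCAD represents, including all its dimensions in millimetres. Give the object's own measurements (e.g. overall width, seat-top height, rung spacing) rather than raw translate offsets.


An open-topped rectangular box: outside dimensions 473×209×147 mm, with a uniform wall and base thickness of 12 mm. The base is a full 473×209 slab on the floor; four walls sit on top of the base. The front and back walls (the −y and +y sides) span the full width; the two side walls fit between them.


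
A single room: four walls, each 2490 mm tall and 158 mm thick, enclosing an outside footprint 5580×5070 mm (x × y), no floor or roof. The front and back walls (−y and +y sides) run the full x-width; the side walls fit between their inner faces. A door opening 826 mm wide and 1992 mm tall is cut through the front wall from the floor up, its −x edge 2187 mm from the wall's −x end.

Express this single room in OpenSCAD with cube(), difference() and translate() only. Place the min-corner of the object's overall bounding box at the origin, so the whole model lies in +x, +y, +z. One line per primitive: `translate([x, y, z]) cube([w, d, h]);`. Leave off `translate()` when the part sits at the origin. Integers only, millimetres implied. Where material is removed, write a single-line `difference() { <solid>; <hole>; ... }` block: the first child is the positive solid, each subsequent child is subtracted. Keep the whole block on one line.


difference() { cube([5580, 158, 2490]); translate([2187, 0, 0]) cube([826, 158, 1992]); }
translate([0, 4912, 0]) cube([5580, 158, 2490]);
translate([0, 158, 0]) cube([158, 4754, 2490]);
translate([5422, 158, 0]) cube([158, 4754, 2490]);


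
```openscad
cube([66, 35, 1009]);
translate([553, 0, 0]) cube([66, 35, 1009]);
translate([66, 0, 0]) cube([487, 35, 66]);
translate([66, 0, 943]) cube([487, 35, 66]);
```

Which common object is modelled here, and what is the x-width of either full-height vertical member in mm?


A picture frame. The border width is 66 mm.

Four thin pieces enclosing a rectangular opening — a picture frame. The two full-height stiles are 1009 mm tall; the top rail sits at z = 943 and is 66 mm tall, so the border above the opening is 1009 − 943 = 66 mm, matching the stile x-width.


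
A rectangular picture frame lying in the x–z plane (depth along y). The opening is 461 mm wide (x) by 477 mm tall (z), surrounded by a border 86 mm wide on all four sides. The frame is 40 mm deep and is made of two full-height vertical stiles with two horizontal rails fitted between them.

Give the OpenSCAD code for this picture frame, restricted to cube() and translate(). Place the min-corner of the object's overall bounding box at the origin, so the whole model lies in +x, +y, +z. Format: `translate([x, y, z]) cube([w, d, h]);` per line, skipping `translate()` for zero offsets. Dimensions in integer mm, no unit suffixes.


cube([86, 40, 649]);
translate([547, 0, 0]) cube([86, 40, 649]);
translate([86, 0, 0]) cube([461, 40, 86]);
translate([86, 0, 563]) cube([461, 40, 86]);


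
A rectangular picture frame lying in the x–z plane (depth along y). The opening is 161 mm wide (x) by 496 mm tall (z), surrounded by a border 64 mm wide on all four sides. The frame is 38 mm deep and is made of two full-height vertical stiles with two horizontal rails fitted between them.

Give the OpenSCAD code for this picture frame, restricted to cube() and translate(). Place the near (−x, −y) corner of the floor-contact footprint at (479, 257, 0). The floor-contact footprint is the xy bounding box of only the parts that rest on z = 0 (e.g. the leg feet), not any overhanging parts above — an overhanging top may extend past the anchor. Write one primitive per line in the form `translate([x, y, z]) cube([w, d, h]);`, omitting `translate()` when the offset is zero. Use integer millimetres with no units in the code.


translate([479, 257, 0]) cube([64, 38, 624]);
translate([704, 257, 0]) cube([64, 38, 624]);
translate([543, 257, 0]) cube([161, 38, 64]);
translate([543, 257, 560]) cube([161, 38, 64]);


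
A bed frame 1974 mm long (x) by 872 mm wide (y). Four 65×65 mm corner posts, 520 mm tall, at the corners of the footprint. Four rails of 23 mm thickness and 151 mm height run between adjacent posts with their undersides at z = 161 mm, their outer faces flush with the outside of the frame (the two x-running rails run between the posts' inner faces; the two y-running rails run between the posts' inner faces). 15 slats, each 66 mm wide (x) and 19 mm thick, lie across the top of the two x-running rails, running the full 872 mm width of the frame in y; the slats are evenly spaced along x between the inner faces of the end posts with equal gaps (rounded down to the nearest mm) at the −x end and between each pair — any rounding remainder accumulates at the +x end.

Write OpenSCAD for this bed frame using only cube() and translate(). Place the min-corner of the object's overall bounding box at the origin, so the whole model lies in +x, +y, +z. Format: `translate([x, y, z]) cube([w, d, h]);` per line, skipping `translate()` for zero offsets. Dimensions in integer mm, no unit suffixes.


cube([65, 65, 520]);
translate([0, 807, 0]) cube([65, 65, 520]);
translate([1909, 0, 0]) cube([65, 65, 520]);
translate([1909, 807, 0]) cube([65, 65, 520]);
translate([65, 0, 161]) cube([1844, 23, 151]);
translate([65, 849, 161]) cube([1844, 23, 151]);
translate([0, 65, 161]) cube([23, 742, 151]);
translate([1951, 65, 161]) cube([23, 742, 151]);
translate([118, 0, 312]) cube([66, 872, 19]);
translate([237, 0, 312]) cube([66, 872, 19]);
translate([356, 0, 312]) cube([66, 872, 19]);
translate([475, 0, 312]) cube([66, 872, 19]);
translate([594, 0, 312]) cube([66, 872, 19]);
translate([713, 0, 312]) cube([66, 872, 19]);
translate([832, 0, 312]) cube([66, 872, 19]);
translate([951, 0, 312]) cube([66, 872, 19]);
translate([1070, 0, 312]) cube([66, 872, 19]);
translate([1189, 0, 312]) cube([66, 872, 19]);
translate([1308, 0, 312]) cube([66, 872, 19]);
translate([1427, 0, 312]) cube([66, 872, 19]);
translate([1546, 0, 312]) cube([66, 872, 19]);
translate([1665, 0, 312]) cube([66, 872, 19]);
translate([1784, 0, 312]) cube([66, 872, 19]);


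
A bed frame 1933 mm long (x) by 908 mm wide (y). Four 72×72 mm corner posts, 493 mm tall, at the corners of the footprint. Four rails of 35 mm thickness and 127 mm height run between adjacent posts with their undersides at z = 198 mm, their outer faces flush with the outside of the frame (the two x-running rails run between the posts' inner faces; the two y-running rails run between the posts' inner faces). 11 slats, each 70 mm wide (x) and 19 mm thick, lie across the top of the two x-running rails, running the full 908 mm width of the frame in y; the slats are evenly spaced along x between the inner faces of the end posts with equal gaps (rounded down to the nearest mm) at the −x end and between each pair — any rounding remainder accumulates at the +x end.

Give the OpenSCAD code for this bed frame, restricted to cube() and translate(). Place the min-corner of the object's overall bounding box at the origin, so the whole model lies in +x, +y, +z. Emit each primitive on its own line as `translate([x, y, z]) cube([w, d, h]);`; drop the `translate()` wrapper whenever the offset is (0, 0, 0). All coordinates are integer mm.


cube([72, 72, 493]);
translate([0, 836, 0]) cube([72, 72, 493]);
translate([1861, 0, 0]) cube([72, 72, 493]);
translate([1861, 836, 0]) cube([72, 72, 493]);
translate([72, 0, 198]) cube([1789, 35, 127]);
translate([72, 873, 198]) cube([1789, 35, 127]);
translate([0, 72, 198]) cube([35, 764, 127]);
translate([1898, 72, 198]) cube([35, 764, 127]);
translate([156, 0, 325]) cube([70, 908, 19]);
translate([310, 0, 325]) cube([70, 908, 19]);
translate([464, 0, 325]) cube([70, 908, 19]);
translate([618, 0, 325]) cube([70, 908, 19]);
translate([772, 0, 325]) cube([70, 908, 19]);
translate([926, 0, 325]) cube([70, 908, 19]);
translate([1080, 0, 325]) cube([70, 908, 19]);
translate([1234, 0, 325]) cube([70, 908, 19]);
translate([1388, 0, 325]) cube([70, 908, 19]);
translate([1542, 0, 325]) cube([70, 908, 19]);
translate([1696, 0, 325]) cube([70, 908, 19]);


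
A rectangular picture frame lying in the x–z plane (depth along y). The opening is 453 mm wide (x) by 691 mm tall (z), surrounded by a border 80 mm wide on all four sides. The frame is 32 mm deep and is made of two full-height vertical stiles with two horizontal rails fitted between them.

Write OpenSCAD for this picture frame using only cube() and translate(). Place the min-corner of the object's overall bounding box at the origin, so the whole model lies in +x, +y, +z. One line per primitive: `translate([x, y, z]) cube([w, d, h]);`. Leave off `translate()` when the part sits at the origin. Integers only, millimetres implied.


cube([80, 32, 851]);
translate([533, 0, 0]) cube([80, 32, 851]);
translate([80, 0, 0]) cube([453, 32, 80]);
translate([80, 0, 771]) cube([453, 32, 80]);


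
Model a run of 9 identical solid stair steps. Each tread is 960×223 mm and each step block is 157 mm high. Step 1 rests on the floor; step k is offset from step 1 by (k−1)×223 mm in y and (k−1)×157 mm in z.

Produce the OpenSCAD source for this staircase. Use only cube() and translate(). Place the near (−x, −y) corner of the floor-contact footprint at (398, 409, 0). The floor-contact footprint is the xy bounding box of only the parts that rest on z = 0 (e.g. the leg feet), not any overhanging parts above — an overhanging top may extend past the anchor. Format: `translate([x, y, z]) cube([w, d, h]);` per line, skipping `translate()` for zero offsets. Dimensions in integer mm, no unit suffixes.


translate([398, 409, 0]) cube([960, 223, 157]);
translate([398, 632, 157]) cube([960, 223, 157]);
translate([398, 855, 314]) cube([960, 223, 157]);
translate([398, 1078, 471]) cube([960, 223, 157]);
translate([398, 1301, 628]) cube([960, 223, 157]);
translate([398, 1524, 785]) cube([960, 223, 157]);
translate([398, 1747, 942]) cube([960, 223, 157]);
translate([398, 1970, 1099]) cube([960, 223, 157]);
translate([398, 2193, 1256]) cube([960, 223, 157]);


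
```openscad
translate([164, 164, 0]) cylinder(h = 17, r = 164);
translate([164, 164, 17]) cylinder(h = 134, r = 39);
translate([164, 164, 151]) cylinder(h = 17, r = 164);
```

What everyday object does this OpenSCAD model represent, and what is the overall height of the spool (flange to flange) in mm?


A spool. The overall height is 168 mm.

Three coaxial cylinders, large–small–large — a spool. Two 17 mm flanges and a 134 mm core give 17 + 134 + 17 = 168 mm.


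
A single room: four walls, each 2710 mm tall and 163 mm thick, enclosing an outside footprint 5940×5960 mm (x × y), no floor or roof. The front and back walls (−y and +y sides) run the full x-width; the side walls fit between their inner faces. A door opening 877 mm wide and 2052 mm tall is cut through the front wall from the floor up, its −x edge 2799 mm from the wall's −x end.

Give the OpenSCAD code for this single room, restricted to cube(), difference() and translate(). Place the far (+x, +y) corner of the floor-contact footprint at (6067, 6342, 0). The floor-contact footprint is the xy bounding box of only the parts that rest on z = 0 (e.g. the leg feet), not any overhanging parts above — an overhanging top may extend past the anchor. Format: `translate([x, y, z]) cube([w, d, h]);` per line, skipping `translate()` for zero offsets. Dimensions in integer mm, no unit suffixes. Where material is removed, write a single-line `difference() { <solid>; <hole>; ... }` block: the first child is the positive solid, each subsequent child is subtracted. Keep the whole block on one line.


difference() { translate([127, 382, 0]) cube([5940, 163, 2710]); translate([2926, 382, 0]) cube([877, 163, 2052]); }
translate([127, 6179, 0]) cube([5940, 163, 2710]);
translate([127, 545, 0]) cube([163, 5634, 2710]);
translate([5904, 545, 0]) cube([163, 5634, 2710]);


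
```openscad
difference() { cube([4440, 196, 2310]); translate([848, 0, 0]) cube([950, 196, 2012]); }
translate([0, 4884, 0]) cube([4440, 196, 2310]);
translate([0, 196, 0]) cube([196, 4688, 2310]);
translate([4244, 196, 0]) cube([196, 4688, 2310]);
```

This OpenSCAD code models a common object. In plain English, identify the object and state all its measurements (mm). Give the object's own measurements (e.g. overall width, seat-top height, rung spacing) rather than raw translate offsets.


A single room: four walls, each 2310 mm tall and 196 mm thick, enclosing an outside footprint 4440×5080 mm (x × y), no floor or roof. The front and back walls (−y and +y sides) run the full x-width; the side walls fit between their inner faces. A door opening 950 mm wide and 2012 mm tall is cut through the front wall from the floor up, its −x edge 848 mm from the wall's −x end.


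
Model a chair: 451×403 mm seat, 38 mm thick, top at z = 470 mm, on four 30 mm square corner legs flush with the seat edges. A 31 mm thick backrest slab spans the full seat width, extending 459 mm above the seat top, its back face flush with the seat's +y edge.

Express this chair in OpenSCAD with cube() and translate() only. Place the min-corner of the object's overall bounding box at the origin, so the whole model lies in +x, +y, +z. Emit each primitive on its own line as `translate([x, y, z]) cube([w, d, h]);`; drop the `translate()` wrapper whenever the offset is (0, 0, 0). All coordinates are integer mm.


translate([0, 0, 432]) cube([451, 403, 38]);
cube([30, 30, 432]);
translate([421, 0, 0]) cube([30, 30, 432]);
translate([0, 373, 0]) cube([30, 30, 432]);
translate([421, 373, 0]) cube([30, 30, 432]);
translate([0, 372, 470]) cube([451, 31, 459]);


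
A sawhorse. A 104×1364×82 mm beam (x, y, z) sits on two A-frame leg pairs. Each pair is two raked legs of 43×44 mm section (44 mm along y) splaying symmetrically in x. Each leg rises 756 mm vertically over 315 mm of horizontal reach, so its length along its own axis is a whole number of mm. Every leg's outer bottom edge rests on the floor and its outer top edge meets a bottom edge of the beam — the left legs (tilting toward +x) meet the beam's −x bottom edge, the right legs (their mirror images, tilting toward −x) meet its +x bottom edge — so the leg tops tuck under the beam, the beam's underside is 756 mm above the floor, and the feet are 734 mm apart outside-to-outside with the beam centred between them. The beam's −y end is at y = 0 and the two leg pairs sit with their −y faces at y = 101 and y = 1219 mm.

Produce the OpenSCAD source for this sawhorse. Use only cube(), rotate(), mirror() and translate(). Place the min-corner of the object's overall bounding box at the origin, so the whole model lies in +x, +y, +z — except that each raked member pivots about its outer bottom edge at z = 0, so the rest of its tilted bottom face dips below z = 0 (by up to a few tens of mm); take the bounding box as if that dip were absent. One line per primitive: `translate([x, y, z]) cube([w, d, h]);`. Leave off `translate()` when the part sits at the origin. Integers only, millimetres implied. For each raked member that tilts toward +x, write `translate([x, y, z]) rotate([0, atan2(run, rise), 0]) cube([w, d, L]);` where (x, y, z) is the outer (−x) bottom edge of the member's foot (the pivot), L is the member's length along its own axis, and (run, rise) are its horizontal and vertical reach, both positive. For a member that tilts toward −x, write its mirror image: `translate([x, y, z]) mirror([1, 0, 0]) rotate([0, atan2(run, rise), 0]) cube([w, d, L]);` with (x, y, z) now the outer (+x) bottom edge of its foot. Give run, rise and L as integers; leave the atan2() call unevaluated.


translate([315, 0, 756]) cube([104, 1364, 82]);
translate([0, 101, 0]) rotate([0, atan2(315, 756), 0]) cube([43, 44, 819]);
translate([734, 101, 0]) mirror([1, 0, 0]) rotate([0, atan2(315, 756), 0]) cube([43, 44, 819]);
translate([0, 1219, 0]) rotate([0, atan2(315, 756), 0]) cube([43, 44, 819]);
translate([734, 1219, 0]) mirror([1, 0, 0]) rotate([0, atan2(315, 756), 0]) cube([43, 44, 819]);


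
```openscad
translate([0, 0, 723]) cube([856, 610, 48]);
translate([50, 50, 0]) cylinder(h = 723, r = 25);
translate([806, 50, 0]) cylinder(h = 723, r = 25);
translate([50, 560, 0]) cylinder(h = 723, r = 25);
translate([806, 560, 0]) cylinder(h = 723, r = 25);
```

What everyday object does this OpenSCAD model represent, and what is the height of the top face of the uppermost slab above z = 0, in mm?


A table. The table height is 771 mm.

A 856×610×48 slab sits at z = 723 on four Ø50 mm round legs — a table. The top surface is at 723 + 48 = 771 mm.
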